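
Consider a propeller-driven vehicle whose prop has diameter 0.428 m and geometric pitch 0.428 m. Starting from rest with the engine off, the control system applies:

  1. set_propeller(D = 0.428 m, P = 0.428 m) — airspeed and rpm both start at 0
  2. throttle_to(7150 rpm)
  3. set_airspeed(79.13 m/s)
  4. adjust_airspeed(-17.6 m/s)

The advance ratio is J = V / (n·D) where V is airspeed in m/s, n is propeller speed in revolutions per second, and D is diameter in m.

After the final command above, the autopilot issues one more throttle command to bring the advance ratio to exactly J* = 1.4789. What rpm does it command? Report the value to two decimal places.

rpm = 5832.51

set_propeller: D = 0.428 m, P = 0.428 m (p = P/D = 1.000000); state ← (V=0, rpm=0)
throttle_to(7150): rpm ← 7150
set_airspeed(79.13): V ← 79.13 m/s
adjust_airspeed(-17.6): V ← 79.13 -17.6 = 61.53 m/s
final state: V = 61.53 m/s, rpm = 7150 → n = rpm/60 = 119.166667 rev/s
target J* = 1.4789; solve J* = V/(n·D) for n: n = V/(J*·D) = 61.53/(1.4789 × 0.428) = 97.208521 rev/s
rpm = 60·n = 5832.511282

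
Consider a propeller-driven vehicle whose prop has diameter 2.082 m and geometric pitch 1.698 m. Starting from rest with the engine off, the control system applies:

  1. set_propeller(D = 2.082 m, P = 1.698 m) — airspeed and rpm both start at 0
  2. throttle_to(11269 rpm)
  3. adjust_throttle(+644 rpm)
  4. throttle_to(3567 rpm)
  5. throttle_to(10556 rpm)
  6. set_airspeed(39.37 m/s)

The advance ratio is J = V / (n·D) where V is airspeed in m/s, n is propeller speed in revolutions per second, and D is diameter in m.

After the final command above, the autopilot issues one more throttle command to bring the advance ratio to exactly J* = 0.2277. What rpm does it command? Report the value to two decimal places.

rpm = 4982.79

set_propeller: D = 2.082 m, P = 1.698 m (p = P/D = 0.815562); state ← (V=0, rpm=0)
throttle_to(11269): rpm ← 11269
adjust_throttle(+644): rpm ← 11269 +644 = 11913
throttle_to(3567): rpm ← 3567
throttle_to(10556): rpm ← 10556
set_airspeed(39.37): V ← 39.37 m/s
final state: V = 39.37 m/s, rpm = 10556 → n = rpm/60 = 175.933333 rev/s
target J* = 0.2277; solve J* = V/(n·D) for n: n = V/(J*·D) = 39.37/(0.2277 × 2.082) = 83.046562 rev/s
rpm = 60·n = 4982.793731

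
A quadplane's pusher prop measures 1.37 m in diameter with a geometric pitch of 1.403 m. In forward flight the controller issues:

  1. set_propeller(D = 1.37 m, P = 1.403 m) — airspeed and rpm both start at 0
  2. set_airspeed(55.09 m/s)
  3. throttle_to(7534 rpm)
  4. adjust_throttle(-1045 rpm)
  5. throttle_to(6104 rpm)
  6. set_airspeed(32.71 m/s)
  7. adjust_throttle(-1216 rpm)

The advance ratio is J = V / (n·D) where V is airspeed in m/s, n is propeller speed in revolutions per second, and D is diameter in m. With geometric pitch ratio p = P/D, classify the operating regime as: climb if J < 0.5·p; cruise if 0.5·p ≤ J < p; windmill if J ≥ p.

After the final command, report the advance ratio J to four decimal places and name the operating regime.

set_propeller: D = 1.37 m, P = 1.403 m (p = P/D = 1.024088); state ← (V=0, rpm=0)
set_airspeed(55.09): V ← 55.09 m/s
throttle_to(7534): rpm ← 7534
adjust_throttle(-1045): rpm ← 7534 -1045 = 6489
throttle_to(6104): rpm ← 6104
set_airspeed(32.71): V ← 32.71 m/s
adjust_throttle(-1216): rpm ← 6104 -1216 = 4888
final state: V = 32.71 m/s, rpm = 4888 → n = rpm/60 = 81.466667 rev/s
J = V / (n·D) = 32.71 / (81.466667 × 1.37) = 0.293076
regime bands: climb J<0.5120 | cruise [0.5120, 1.0241) | windmill J≥1.0241
J = 0.2931 → climb

J = 0.2931, regime = climb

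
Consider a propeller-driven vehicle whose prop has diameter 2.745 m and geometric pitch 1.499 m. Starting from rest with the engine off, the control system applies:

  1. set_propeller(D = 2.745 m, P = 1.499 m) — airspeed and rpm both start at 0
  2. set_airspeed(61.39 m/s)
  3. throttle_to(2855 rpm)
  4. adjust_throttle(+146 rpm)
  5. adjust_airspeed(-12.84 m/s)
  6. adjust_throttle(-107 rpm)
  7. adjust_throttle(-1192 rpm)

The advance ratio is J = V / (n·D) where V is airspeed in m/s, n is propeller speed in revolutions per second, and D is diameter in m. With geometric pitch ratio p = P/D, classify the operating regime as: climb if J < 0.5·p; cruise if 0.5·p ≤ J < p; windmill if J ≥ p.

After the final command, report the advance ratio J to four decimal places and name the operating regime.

J = 0.6235, regime = windmill

set_propeller: D = 2.745 m, P = 1.499 m (p = P/D = 0.546084); state ← (V=0, rpm=0)
set_airspeed(61.39): V ← 61.39 m/s
throttle_to(2855): rpm ← 2855
adjust_throttle(+146): rpm ← 2855 +146 = 3001
adjust_airspeed(-12.84): V ← 61.39 -12.84 = 48.55 m/s
adjust_throttle(-107): rpm ← 3001 -107 = 2894
adjust_throttle(-1192): rpm ← 2894 -1192 = 1702
final state: V = 48.55 m/s, rpm = 1702 → n = rpm/60 = 28.366667 rev/s
J = V / (n·D) = 48.55 / (28.366667 × 2.745) = 0.623503
regime bands: climb J<0.2730 | cruise [0.2730, 0.5461) | windmill J≥0.5461
J = 0.6235 → windmill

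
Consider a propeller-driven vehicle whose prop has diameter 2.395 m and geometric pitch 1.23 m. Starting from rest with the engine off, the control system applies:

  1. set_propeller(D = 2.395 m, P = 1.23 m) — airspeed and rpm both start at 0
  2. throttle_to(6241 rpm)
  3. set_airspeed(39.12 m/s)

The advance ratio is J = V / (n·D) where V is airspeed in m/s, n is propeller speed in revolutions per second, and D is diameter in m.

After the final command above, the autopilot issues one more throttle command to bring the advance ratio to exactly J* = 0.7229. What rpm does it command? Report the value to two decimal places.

rpm = 1355.71

set_propeller: D = 2.395 m, P = 1.23 m (p = P/D = 0.513570); state ← (V=0, rpm=0)
throttle_to(6241): rpm ← 6241
set_airspeed(39.12): V ← 39.12 m/s
final state: V = 39.12 m/s, rpm = 6241 → n = rpm/60 = 104.016667 rev/s
target J* = 0.7229; solve J* = V/(n·D) for n: n = V/(J*·D) = 39.12/(0.7229 × 2.395) = 22.595143 rev/s
rpm = 60·n = 1355.708609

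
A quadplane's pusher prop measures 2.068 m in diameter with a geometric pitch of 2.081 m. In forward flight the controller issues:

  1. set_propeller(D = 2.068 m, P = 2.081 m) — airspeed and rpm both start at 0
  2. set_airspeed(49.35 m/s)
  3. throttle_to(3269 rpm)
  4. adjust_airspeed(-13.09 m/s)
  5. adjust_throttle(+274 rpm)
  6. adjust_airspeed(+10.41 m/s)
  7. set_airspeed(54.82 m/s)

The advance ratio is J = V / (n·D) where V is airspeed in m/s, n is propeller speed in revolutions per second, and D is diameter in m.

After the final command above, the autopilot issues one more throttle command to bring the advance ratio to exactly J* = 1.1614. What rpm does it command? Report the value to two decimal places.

rpm = 1369.49

set_propeller: D = 2.068 m, P = 2.081 m (p = P/D = 1.006286); state ← (V=0, rpm=0)
set_airspeed(49.35): V ← 49.35 m/s
throttle_to(3269): rpm ← 3269
adjust_airspeed(-13.09): V ← 49.35 -13.09 = 36.26 m/s
adjust_throttle(+274): rpm ← 3269 +274 = 3543
adjust_airspeed(+10.41): V ← 36.26 +10.41 = 46.67 m/s
set_airspeed(54.82): V ← 54.82 m/s
final state: V = 54.82 m/s, rpm = 3543 → n = rpm/60 = 59.050000 rev/s
target J* = 1.1614; solve J* = V/(n·D) for n: n = V/(J*·D) = 54.82/(1.1614 × 2.068) = 22.824784 rev/s
rpm = 60·n = 1369.487036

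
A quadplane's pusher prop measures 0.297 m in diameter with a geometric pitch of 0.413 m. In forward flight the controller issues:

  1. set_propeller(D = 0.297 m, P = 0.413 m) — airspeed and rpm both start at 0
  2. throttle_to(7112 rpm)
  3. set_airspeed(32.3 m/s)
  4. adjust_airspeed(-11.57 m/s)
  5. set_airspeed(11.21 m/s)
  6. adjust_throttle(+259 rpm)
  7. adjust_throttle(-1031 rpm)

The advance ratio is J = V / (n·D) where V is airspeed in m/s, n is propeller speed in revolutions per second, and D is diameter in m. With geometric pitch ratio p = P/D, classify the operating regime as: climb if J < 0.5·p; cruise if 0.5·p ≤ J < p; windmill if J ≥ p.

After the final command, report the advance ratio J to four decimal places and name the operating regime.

set_propeller: D = 0.297 m, P = 0.413 m (p = P/D = 1.390572); state ← (V=0, rpm=0)
throttle_to(7112): rpm ← 7112
set_airspeed(32.3): V ← 32.3 m/s
adjust_airspeed(-11.57): V ← 32.3 -11.57 = 20.73 m/s
set_airspeed(11.21): V ← 11.21 m/s
adjust_throttle(+259): rpm ← 7112 +259 = 7371
adjust_throttle(-1031): rpm ← 7371 -1031 = 6340
final state: V = 11.21 m/s, rpm = 6340 → n = rpm/60 = 105.666667 rev/s
J = V / (n·D) = 11.21 / (105.666667 × 0.297) = 0.357200
regime bands: climb J<0.6953 | cruise [0.6953, 1.3906) | windmill J≥1.3906
J = 0.3572 → climb

J = 0.3572, regime = climb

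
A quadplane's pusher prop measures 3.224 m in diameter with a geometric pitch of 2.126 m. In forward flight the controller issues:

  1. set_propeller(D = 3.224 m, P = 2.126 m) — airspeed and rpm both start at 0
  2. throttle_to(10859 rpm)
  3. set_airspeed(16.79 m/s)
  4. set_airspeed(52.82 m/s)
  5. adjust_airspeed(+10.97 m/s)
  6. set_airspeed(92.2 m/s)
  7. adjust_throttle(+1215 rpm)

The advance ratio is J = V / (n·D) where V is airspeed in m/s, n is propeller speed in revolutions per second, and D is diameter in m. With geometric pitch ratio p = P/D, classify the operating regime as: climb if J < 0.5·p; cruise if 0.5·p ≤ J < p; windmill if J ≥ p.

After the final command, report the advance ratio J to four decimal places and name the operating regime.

J = 0.1421, regime = climb

set_propeller: D = 3.224 m, P = 2.126 m (p = P/D = 0.659429); state ← (V=0, rpm=0)
throttle_to(10859): rpm ← 10859
set_airspeed(16.79): V ← 16.79 m/s
set_airspeed(52.82): V ← 52.82 m/s
adjust_airspeed(+10.97): V ← 52.82 +10.97 = 63.79 m/s
set_airspeed(92.2): V ← 92.2 m/s
adjust_throttle(+1215): rpm ← 10859 +1215 = 12074
final state: V = 92.2 m/s, rpm = 12074 → n = rpm/60 = 201.233333 rev/s
J = V / (n·D) = 92.2 / (201.233333 × 3.224) = 0.142114
regime bands: climb J<0.3297 | cruise [0.3297, 0.6594) | windmill J≥0.6594
J = 0.1421 → climb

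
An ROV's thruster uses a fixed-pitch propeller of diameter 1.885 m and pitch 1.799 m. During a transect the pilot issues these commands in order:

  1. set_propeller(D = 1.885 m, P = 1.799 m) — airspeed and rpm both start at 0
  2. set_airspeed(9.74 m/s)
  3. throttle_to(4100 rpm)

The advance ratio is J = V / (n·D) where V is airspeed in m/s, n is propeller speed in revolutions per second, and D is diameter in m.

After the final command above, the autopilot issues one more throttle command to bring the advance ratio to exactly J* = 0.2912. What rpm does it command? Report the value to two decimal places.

rpm = 1064.65

set_propeller: D = 1.885 m, P = 1.799 m (p = P/D = 0.954377); state ← (V=0, rpm=0)
set_airspeed(9.74): V ← 9.74 m/s
throttle_to(4100): rpm ← 4100
final state: V = 9.74 m/s, rpm = 4100 → n = rpm/60 = 68.333333 rev/s
target J* = 0.2912; solve J* = V/(n·D) for n: n = V/(J*·D) = 9.74/(0.2912 × 1.885) = 17.744192 rev/s
rpm = 60·n = 1064.651529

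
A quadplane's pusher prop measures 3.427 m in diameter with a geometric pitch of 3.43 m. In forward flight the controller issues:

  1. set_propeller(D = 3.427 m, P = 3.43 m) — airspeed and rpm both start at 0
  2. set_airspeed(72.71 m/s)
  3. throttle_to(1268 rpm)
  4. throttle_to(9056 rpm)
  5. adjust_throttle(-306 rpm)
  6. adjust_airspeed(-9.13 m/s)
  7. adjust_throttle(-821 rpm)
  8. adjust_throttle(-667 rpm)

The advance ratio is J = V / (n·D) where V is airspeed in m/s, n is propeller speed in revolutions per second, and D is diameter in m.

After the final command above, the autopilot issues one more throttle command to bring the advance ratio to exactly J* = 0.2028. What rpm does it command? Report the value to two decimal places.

rpm = 5488.96

set_propeller: D = 3.427 m, P = 3.43 m (p = P/D = 1.000875); state ← (V=0, rpm=0)
set_airspeed(72.71): V ← 72.71 m/s
throttle_to(1268): rpm ← 1268
throttle_to(9056): rpm ← 9056
adjust_throttle(-306): rpm ← 9056 -306 = 8750
adjust_airspeed(-9.13): V ← 72.71 -9.13 = 63.58 m/s
adjust_throttle(-821): rpm ← 8750 -821 = 7929
adjust_throttle(-667): rpm ← 7929 -667 = 7262
final state: V = 63.58 m/s, rpm = 7262 → n = rpm/60 = 121.033333 rev/s
target J* = 0.2028; solve J* = V/(n·D) for n: n = V/(J*·D) = 63.58/(0.2028 × 3.427) = 91.482594 rev/s
rpm = 60·n = 5488.955614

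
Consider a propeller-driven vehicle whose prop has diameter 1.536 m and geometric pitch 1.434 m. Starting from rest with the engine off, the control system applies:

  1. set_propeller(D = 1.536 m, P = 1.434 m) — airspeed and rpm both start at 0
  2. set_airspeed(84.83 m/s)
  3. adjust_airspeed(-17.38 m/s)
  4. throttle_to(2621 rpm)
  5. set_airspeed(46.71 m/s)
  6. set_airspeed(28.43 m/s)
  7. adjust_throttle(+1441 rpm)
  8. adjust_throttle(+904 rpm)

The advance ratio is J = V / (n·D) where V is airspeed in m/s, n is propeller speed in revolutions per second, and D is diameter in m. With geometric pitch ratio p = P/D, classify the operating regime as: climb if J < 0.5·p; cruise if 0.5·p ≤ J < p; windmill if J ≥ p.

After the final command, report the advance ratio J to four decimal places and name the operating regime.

J = 0.2236, regime = climb

set_propeller: D = 1.536 m, P = 1.434 m (p = P/D = 0.933594); state ← (V=0, rpm=0)
set_airspeed(84.83): V ← 84.83 m/s
adjust_airspeed(-17.38): V ← 84.83 -17.38 = 67.45 m/s
throttle_to(2621): rpm ← 2621
set_airspeed(46.71): V ← 46.71 m/s
set_airspeed(28.43): V ← 28.43 m/s
adjust_throttle(+1441): rpm ← 2621 +1441 = 4062
adjust_throttle(+904): rpm ← 4062 +904 = 4966
final state: V = 28.43 m/s, rpm = 4966 → n = rpm/60 = 82.766667 rev/s
J = V / (n·D) = 28.43 / (82.766667 × 1.536) = 0.223630
regime bands: climb J<0.4668 | cruise [0.4668, 0.9336) | windmill J≥0.9336
J = 0.2236 → climb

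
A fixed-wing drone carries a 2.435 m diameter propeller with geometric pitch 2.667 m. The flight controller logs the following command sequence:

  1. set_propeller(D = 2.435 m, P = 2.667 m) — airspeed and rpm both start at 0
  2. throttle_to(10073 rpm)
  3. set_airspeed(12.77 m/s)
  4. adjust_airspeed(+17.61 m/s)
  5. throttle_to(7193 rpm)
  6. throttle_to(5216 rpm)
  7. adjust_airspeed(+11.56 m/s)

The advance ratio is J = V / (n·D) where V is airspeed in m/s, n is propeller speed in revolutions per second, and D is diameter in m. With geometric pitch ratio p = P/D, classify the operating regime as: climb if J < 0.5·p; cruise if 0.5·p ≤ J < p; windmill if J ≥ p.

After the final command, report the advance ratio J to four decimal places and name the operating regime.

J = 0.1981, regime = climb

set_propeller: D = 2.435 m, P = 2.667 m (p = P/D = 1.095277); state ← (V=0, rpm=0)
throttle_to(10073): rpm ← 10073
set_airspeed(12.77): V ← 12.77 m/s
adjust_airspeed(+17.61): V ← 12.77 +17.61 = 30.38 m/s
throttle_to(7193): rpm ← 7193
throttle_to(5216): rpm ← 5216
adjust_airspeed(+11.56): V ← 30.38 +11.56 = 41.94 m/s
final state: V = 41.94 m/s, rpm = 5216 → n = rpm/60 = 86.933333 rev/s
J = V / (n·D) = 41.94 / (86.933333 × 2.435) = 0.198127
regime bands: climb J<0.5476 | cruise [0.5476, 1.0953) | windmill J≥1.0953
J = 0.1981 → climb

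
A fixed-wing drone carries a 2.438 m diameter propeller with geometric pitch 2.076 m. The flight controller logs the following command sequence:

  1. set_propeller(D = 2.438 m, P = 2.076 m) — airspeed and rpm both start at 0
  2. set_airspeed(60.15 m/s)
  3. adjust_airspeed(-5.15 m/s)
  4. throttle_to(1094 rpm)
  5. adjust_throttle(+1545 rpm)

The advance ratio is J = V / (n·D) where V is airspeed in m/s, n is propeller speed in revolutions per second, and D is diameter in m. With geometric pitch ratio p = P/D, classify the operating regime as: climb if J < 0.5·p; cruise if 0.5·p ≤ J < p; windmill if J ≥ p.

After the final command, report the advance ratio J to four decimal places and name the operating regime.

set_propeller: D = 2.438 m, P = 2.076 m (p = P/D = 0.851518); state ← (V=0, rpm=0)
set_airspeed(60.15): V ← 60.15 m/s
adjust_airspeed(-5.15): V ← 60.15 -5.15 = 55 m/s
throttle_to(1094): rpm ← 1094
adjust_throttle(+1545): rpm ← 1094 +1545 = 2639
final state: V = 55 m/s, rpm = 2639 → n = rpm/60 = 43.983333 rev/s
J = V / (n·D) = 55 / (43.983333 × 2.438) = 0.512910
regime bands: climb J<0.4258 | cruise [0.4258, 0.8515) | windmill J≥0.8515
J = 0.5129 → cruise

J = 0.5129, regime = cruise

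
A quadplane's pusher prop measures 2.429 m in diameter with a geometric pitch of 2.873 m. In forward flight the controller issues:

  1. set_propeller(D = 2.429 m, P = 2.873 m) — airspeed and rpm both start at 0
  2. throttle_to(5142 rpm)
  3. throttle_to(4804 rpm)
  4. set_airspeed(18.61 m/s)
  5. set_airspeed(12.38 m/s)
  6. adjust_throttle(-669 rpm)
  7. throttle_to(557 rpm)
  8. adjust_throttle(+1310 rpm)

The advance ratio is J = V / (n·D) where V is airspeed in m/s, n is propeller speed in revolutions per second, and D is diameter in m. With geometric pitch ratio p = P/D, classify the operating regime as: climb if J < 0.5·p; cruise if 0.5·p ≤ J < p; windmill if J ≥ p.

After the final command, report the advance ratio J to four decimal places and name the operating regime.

J = 0.1638, regime = climb

set_propeller: D = 2.429 m, P = 2.873 m (p = P/D = 1.182791); state ← (V=0, rpm=0)
throttle_to(5142): rpm ← 5142
throttle_to(4804): rpm ← 4804
set_airspeed(18.61): V ← 18.61 m/s
set_airspeed(12.38): V ← 12.38 m/s
adjust_throttle(-669): rpm ← 4804 -669 = 4135
throttle_to(557): rpm ← 557
adjust_throttle(+1310): rpm ← 557 +1310 = 1867
final state: V = 12.38 m/s, rpm = 1867 → n = rpm/60 = 31.116667 rev/s
J = V / (n·D) = 12.38 / (31.116667 × 2.429) = 0.163795
regime bands: climb J<0.5914 | cruise [0.5914, 1.1828) | windmill J≥1.1828
J = 0.1638 → climb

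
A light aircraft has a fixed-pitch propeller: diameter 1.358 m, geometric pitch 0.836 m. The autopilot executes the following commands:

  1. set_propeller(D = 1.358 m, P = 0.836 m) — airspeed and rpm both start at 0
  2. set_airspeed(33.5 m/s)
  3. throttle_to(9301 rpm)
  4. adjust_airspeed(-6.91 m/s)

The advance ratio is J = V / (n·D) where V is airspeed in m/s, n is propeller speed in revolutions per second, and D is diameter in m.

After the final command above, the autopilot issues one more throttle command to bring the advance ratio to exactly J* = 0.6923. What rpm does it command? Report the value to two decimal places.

rpm = 1696.98

set_propeller: D = 1.358 m, P = 0.836 m (p = P/D = 0.615611); state ← (V=0, rpm=0)
set_airspeed(33.5): V ← 33.5 m/s
throttle_to(9301): rpm ← 9301
adjust_airspeed(-6.91): V ← 33.5 -6.91 = 26.59 m/s
final state: V = 26.59 m/s, rpm = 9301 → n = rpm/60 = 155.016667 rev/s
target J* = 0.6923; solve J* = V/(n·D) for n: n = V/(J*·D) = 26.59/(0.6923 × 1.358) = 28.282919 rev/s
rpm = 60·n = 1696.975164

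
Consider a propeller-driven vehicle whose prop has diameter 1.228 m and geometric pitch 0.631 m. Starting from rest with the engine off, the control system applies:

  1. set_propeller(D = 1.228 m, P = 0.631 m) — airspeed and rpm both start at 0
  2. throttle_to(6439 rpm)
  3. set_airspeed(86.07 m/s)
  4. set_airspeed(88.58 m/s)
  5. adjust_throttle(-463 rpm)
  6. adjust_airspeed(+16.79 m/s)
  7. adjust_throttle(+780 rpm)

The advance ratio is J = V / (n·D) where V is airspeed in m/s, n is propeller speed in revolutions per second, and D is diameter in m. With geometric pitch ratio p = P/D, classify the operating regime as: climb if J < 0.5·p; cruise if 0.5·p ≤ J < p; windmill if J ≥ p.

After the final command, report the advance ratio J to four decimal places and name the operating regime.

set_propeller: D = 1.228 m, P = 0.631 m (p = P/D = 0.513844); state ← (V=0, rpm=0)
throttle_to(6439): rpm ← 6439
set_airspeed(86.07): V ← 86.07 m/s
set_airspeed(88.58): V ← 88.58 m/s
adjust_throttle(-463): rpm ← 6439 -463 = 5976
adjust_airspeed(+16.79): V ← 88.58 +16.79 = 105.37 m/s
adjust_throttle(+780): rpm ← 5976 +780 = 6756
final state: V = 105.37 m/s, rpm = 6756 → n = rpm/60 = 112.600000 rev/s
J = V / (n·D) = 105.37 / (112.600000 × 1.228) = 0.762044
regime bands: climb J<0.2569 | cruise [0.2569, 0.5138) | windmill J≥0.5138
J = 0.7620 → windmill

J = 0.7620, regime = windmill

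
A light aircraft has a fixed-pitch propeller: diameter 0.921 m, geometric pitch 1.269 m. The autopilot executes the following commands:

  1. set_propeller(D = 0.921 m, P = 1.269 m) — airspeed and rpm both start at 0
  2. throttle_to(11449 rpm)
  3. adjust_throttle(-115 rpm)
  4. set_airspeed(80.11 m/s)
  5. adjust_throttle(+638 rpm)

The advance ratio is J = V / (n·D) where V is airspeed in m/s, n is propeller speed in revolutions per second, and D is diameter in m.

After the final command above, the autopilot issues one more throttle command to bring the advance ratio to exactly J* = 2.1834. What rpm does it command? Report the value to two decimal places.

rpm = 2390.26

set_propeller: D = 0.921 m, P = 1.269 m (p = P/D = 1.377850); state ← (V=0, rpm=0)
throttle_to(11449): rpm ← 11449
adjust_throttle(-115): rpm ← 11449 -115 = 11334
set_airspeed(80.11): V ← 80.11 m/s
adjust_throttle(+638): rpm ← 11334 +638 = 11972
final state: V = 80.11 m/s, rpm = 11972 → n = rpm/60 = 199.533333 rev/s
target J* = 2.1834; solve J* = V/(n·D) for n: n = V/(J*·D) = 80.11/(2.1834 × 0.921) = 39.837658 rev/s
rpm = 60·n = 2390.259461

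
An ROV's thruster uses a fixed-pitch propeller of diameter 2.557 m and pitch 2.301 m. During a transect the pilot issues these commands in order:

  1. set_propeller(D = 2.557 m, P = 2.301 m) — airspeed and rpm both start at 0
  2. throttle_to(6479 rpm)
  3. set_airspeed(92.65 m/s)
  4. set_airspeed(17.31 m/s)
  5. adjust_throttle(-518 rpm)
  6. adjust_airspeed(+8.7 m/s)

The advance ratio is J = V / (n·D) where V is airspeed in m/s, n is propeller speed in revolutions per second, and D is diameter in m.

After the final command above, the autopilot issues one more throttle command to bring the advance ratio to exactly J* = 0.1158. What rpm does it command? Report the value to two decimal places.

rpm = 5270.51

set_propeller: D = 2.557 m, P = 2.301 m (p = P/D = 0.899883); state ← (V=0, rpm=0)
throttle_to(6479): rpm ← 6479
set_airspeed(92.65): V ← 92.65 m/s
set_airspeed(17.31): V ← 17.31 m/s
adjust_throttle(-518): rpm ← 6479 -518 = 5961
adjust_airspeed(+8.7): V ← 17.31 +8.7 = 26.01 m/s
final state: V = 26.01 m/s, rpm = 5961 → n = rpm/60 = 99.350000 rev/s
target J* = 0.1158; solve J* = V/(n·D) for n: n = V/(J*·D) = 26.01/(0.1158 × 2.557) = 87.841767 rev/s
rpm = 60·n = 5270.506037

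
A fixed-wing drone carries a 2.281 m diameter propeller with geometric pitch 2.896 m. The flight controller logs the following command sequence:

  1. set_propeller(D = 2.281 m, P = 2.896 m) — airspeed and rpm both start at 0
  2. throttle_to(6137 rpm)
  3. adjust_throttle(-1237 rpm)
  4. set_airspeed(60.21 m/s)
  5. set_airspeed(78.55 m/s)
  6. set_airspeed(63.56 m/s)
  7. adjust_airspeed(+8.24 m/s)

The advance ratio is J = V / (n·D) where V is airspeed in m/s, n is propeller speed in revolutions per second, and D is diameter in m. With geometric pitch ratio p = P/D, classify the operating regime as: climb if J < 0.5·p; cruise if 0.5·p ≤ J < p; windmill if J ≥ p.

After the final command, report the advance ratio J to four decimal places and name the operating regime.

set_propeller: D = 2.281 m, P = 2.896 m (p = P/D = 1.269619); state ← (V=0, rpm=0)
throttle_to(6137): rpm ← 6137
adjust_throttle(-1237): rpm ← 6137 -1237 = 4900
set_airspeed(60.21): V ← 60.21 m/s
set_airspeed(78.55): V ← 78.55 m/s
set_airspeed(63.56): V ← 63.56 m/s
adjust_airspeed(+8.24): V ← 63.56 +8.24 = 71.8 m/s
final state: V = 71.8 m/s, rpm = 4900 → n = rpm/60 = 81.666667 rev/s
J = V / (n·D) = 71.8 / (81.666667 × 2.281) = 0.385438
regime bands: climb J<0.6348 | cruise [0.6348, 1.2696) | windmill J≥1.2696
J = 0.3854 → climb

J = 0.3854, regime = climb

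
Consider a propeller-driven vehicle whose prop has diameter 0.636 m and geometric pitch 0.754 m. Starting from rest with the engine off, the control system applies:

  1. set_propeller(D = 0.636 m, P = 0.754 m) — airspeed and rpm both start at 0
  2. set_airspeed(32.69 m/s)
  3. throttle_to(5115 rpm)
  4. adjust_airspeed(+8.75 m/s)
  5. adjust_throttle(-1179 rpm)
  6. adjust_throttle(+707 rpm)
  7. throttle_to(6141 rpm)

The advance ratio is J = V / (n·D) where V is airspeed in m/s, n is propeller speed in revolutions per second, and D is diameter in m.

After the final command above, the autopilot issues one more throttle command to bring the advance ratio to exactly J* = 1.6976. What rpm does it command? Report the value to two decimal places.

rpm = 2302.92

set_propeller: D = 0.636 m, P = 0.754 m (p = P/D = 1.185535); state ← (V=0, rpm=0)
set_airspeed(32.69): V ← 32.69 m/s
throttle_to(5115): rpm ← 5115
adjust_airspeed(+8.75): V ← 32.69 +8.75 = 41.44 m/s
adjust_throttle(-1179): rpm ← 5115 -1179 = 3936
adjust_throttle(+707): rpm ← 3936 +707 = 4643
throttle_to(6141): rpm ← 6141
final state: V = 41.44 m/s, rpm = 6141 → n = rpm/60 = 102.350000 rev/s
target J* = 1.6976; solve J* = V/(n·D) for n: n = V/(J*·D) = 41.44/(1.6976 × 0.636) = 38.381970 rev/s
rpm = 60·n = 2302.918215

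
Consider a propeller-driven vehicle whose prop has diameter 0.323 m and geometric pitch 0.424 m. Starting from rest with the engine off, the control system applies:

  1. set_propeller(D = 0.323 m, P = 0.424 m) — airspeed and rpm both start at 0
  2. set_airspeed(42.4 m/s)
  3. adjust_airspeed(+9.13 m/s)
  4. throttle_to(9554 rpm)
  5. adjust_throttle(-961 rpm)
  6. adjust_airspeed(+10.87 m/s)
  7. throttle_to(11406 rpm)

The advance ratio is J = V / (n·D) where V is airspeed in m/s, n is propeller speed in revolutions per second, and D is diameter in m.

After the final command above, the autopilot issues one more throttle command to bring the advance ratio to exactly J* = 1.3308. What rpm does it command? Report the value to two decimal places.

rpm = 8710.05

set_propeller: D = 0.323 m, P = 0.424 m (p = P/D = 1.312693); state ← (V=0, rpm=0)
set_airspeed(42.4): V ← 42.4 m/s
adjust_airspeed(+9.13): V ← 42.4 +9.13 = 51.53 m/s
throttle_to(9554): rpm ← 9554
adjust_throttle(-961): rpm ← 9554 -961 = 8593
adjust_airspeed(+10.87): V ← 51.53 +10.87 = 62.4 m/s
throttle_to(11406): rpm ← 11406
final state: V = 62.4 m/s, rpm = 11406 → n = rpm/60 = 190.100000 rev/s
target J* = 1.3308; solve J* = V/(n·D) for n: n = V/(J*·D) = 62.4/(1.3308 × 0.323) = 145.167459 rev/s
rpm = 60·n = 8710.047542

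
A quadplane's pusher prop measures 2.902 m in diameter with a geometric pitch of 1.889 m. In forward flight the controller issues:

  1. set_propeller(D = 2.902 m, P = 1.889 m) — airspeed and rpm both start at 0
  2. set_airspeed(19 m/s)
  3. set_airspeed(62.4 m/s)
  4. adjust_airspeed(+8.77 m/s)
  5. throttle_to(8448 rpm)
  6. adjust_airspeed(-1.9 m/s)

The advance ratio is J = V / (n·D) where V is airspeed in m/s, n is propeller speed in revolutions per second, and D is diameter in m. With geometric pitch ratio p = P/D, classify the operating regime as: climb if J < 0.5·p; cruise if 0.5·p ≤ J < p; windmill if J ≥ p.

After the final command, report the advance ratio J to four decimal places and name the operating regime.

J = 0.1695, regime = climb

set_propeller: D = 2.902 m, P = 1.889 m (p = P/D = 0.650930); state ← (V=0, rpm=0)
set_airspeed(19): V ← 19 m/s
set_airspeed(62.4): V ← 62.4 m/s
adjust_airspeed(+8.77): V ← 62.4 +8.77 = 71.17 m/s
throttle_to(8448): rpm ← 8448
adjust_airspeed(-1.9): V ← 71.17 -1.9 = 69.27 m/s
final state: V = 69.27 m/s, rpm = 8448 → n = rpm/60 = 140.800000 rev/s
J = V / (n·D) = 69.27 / (140.800000 × 2.902) = 0.169529
regime bands: climb J<0.3255 | cruise [0.3255, 0.6509) | windmill J≥0.6509
J = 0.1695 → climb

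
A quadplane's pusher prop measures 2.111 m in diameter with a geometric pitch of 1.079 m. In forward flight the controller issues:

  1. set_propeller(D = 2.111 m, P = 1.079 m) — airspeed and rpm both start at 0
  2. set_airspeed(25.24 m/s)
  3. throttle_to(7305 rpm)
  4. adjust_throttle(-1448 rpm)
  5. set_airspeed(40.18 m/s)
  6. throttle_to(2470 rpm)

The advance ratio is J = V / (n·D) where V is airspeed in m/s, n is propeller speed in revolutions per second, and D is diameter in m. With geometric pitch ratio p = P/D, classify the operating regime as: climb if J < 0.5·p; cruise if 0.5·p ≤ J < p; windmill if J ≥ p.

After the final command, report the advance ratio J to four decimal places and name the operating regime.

set_propeller: D = 2.111 m, P = 1.079 m (p = P/D = 0.511132); state ← (V=0, rpm=0)
set_airspeed(25.24): V ← 25.24 m/s
throttle_to(7305): rpm ← 7305
adjust_throttle(-1448): rpm ← 7305 -1448 = 5857
set_airspeed(40.18): V ← 40.18 m/s
throttle_to(2470): rpm ← 2470
final state: V = 40.18 m/s, rpm = 2470 → n = rpm/60 = 41.166667 rev/s
J = V / (n·D) = 40.18 / (41.166667 × 2.111) = 0.462355
regime bands: climb J<0.2556 | cruise [0.2556, 0.5111) | windmill J≥0.5111
J = 0.4624 → cruise

J = 0.4624, regime = cruise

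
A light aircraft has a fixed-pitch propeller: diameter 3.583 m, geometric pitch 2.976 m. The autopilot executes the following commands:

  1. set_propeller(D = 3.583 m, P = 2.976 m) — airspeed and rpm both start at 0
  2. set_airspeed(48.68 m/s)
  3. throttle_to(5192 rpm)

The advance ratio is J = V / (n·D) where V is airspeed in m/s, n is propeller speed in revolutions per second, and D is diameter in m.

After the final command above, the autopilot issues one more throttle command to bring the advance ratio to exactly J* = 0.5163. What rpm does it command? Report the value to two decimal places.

set_propeller: D = 3.583 m, P = 2.976 m (p = P/D = 0.830589); state ← (V=0, rpm=0)
set_airspeed(48.68): V ← 48.68 m/s
throttle_to(5192): rpm ← 5192
final state: V = 48.68 m/s, rpm = 5192 → n = rpm/60 = 86.533333 rev/s
target J* = 0.5163; solve J* = V/(n·D) for n: n = V/(J*·D) = 48.68/(0.5163 × 3.583) = 26.314895 rev/s
rpm = 60·n = 1578.893681

rpm = 1578.89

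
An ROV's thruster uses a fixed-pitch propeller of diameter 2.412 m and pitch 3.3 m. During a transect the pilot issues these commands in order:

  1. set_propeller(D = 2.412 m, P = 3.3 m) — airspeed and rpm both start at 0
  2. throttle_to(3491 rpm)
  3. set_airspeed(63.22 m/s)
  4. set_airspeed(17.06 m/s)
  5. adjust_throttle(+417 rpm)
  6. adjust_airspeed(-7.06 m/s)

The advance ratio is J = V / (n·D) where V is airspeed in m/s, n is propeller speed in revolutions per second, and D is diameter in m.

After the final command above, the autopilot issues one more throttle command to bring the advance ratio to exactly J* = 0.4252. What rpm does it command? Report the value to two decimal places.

set_propeller: D = 2.412 m, P = 3.3 m (p = P/D = 1.368159); state ← (V=0, rpm=0)
throttle_to(3491): rpm ← 3491
set_airspeed(63.22): V ← 63.22 m/s
set_airspeed(17.06): V ← 17.06 m/s
adjust_throttle(+417): rpm ← 3491 +417 = 3908
adjust_airspeed(-7.06): V ← 17.06 -7.06 = 10 m/s
final state: V = 10 m/s, rpm = 3908 → n = rpm/60 = 65.133333 rev/s
target J* = 0.4252; solve J* = V/(n·D) for n: n = V/(J*·D) = 10/(0.4252 × 2.412) = 9.750557 rev/s
rpm = 60·n = 585.033441

rpm = 585.03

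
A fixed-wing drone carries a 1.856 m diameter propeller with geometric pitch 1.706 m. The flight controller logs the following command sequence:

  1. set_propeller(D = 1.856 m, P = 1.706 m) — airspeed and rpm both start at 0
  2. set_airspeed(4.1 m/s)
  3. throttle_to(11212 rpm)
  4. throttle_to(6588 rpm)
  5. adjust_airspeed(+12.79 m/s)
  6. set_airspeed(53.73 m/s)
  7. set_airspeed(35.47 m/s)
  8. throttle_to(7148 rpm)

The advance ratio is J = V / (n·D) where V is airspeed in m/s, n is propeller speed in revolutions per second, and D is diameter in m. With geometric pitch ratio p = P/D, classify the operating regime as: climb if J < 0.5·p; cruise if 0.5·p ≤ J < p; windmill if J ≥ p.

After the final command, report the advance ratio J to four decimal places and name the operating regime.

J = 0.1604, regime = climb

set_propeller: D = 1.856 m, P = 1.706 m (p = P/D = 0.919181); state ← (V=0, rpm=0)
set_airspeed(4.1): V ← 4.1 m/s
throttle_to(11212): rpm ← 11212
throttle_to(6588): rpm ← 6588
adjust_airspeed(+12.79): V ← 4.1 +12.79 = 16.89 m/s
set_airspeed(53.73): V ← 53.73 m/s
set_airspeed(35.47): V ← 35.47 m/s
throttle_to(7148): rpm ← 7148
final state: V = 35.47 m/s, rpm = 7148 → n = rpm/60 = 119.133333 rev/s
J = V / (n·D) = 35.47 / (119.133333 × 1.856) = 0.160417
regime bands: climb J<0.4596 | cruise [0.4596, 0.9192) | windmill J≥0.9192
J = 0.1604 → climb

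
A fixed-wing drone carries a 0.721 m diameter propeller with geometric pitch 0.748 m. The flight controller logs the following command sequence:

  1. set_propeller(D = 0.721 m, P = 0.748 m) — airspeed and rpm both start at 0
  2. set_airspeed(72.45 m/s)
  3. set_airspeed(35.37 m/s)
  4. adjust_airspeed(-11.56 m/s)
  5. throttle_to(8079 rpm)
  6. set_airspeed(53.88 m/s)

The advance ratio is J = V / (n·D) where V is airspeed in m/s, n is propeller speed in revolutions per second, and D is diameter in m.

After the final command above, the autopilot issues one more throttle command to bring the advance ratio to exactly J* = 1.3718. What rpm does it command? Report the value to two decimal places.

set_propeller: D = 0.721 m, P = 0.748 m (p = P/D = 1.037448); state ← (V=0, rpm=0)
set_airspeed(72.45): V ← 72.45 m/s
set_airspeed(35.37): V ← 35.37 m/s
adjust_airspeed(-11.56): V ← 35.37 -11.56 = 23.81 m/s
throttle_to(8079): rpm ← 8079
set_airspeed(53.88): V ← 53.88 m/s
final state: V = 53.88 m/s, rpm = 8079 → n = rpm/60 = 134.650000 rev/s
target J* = 1.3718; solve J* = V/(n·D) for n: n = V/(J*·D) = 53.88/(1.3718 × 0.721) = 54.475537 rev/s
rpm = 60·n = 3268.532248

rpm = 3268.53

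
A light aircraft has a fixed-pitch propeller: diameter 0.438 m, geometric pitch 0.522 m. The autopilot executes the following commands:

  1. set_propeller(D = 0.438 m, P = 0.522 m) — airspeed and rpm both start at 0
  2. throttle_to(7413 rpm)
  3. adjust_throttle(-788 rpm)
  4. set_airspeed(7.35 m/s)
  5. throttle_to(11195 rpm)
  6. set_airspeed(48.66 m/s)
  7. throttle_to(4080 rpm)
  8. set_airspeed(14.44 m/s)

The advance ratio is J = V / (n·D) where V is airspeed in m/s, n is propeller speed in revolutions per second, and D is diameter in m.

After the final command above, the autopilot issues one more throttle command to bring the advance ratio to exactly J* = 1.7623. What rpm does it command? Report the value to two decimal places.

set_propeller: D = 0.438 m, P = 0.522 m (p = P/D = 1.191781); state ← (V=0, rpm=0)
throttle_to(7413): rpm ← 7413
adjust_throttle(-788): rpm ← 7413 -788 = 6625
set_airspeed(7.35): V ← 7.35 m/s
throttle_to(11195): rpm ← 11195
set_airspeed(48.66): V ← 48.66 m/s
throttle_to(4080): rpm ← 4080
set_airspeed(14.44): V ← 14.44 m/s
final state: V = 14.44 m/s, rpm = 4080 → n = rpm/60 = 68.000000 rev/s
target J* = 1.7623; solve J* = V/(n·D) for n: n = V/(J*·D) = 14.44/(1.7623 × 0.438) = 18.707392 rev/s
rpm = 60·n = 1122.443507

rpm = 1122.44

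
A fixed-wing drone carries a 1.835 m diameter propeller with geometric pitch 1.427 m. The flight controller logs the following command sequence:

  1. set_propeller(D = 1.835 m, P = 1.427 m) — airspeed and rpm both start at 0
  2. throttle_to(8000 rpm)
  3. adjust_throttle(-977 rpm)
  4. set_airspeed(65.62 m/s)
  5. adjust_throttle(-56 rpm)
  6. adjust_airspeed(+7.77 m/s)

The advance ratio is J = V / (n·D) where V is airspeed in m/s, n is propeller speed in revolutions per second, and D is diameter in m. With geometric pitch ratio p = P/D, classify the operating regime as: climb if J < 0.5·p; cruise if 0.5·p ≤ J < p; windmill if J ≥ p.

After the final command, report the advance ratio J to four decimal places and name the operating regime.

set_propeller: D = 1.835 m, P = 1.427 m (p = P/D = 0.777657); state ← (V=0, rpm=0)
throttle_to(8000): rpm ← 8000
adjust_throttle(-977): rpm ← 8000 -977 = 7023
set_airspeed(65.62): V ← 65.62 m/s
adjust_throttle(-56): rpm ← 7023 -56 = 6967
adjust_airspeed(+7.77): V ← 65.62 +7.77 = 73.39 m/s
final state: V = 73.39 m/s, rpm = 6967 → n = rpm/60 = 116.116667 rev/s
J = V / (n·D) = 73.39 / (116.116667 × 1.835) = 0.344434
regime bands: climb J<0.3888 | cruise [0.3888, 0.7777) | windmill J≥0.7777
J = 0.3444 → climb

J = 0.3444, regime = climb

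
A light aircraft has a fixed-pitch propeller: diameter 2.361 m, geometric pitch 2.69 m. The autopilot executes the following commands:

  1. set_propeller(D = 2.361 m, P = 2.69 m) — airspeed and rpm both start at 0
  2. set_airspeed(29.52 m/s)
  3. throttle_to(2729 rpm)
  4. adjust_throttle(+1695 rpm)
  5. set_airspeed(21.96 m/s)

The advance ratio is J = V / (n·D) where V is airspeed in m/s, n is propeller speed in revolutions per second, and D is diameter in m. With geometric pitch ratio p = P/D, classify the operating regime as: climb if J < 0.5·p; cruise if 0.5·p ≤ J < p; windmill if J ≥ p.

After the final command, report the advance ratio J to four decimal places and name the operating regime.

J = 0.1261, regime = climb

set_propeller: D = 2.361 m, P = 2.69 m (p = P/D = 1.139348); state ← (V=0, rpm=0)
set_airspeed(29.52): V ← 29.52 m/s
throttle_to(2729): rpm ← 2729
adjust_throttle(+1695): rpm ← 2729 +1695 = 4424
set_airspeed(21.96): V ← 21.96 m/s
final state: V = 21.96 m/s, rpm = 4424 → n = rpm/60 = 73.733333 rev/s
J = V / (n·D) = 21.96 / (73.733333 × 2.361) = 0.126146
regime bands: climb J<0.5697 | cruise [0.5697, 1.1393) | windmill J≥1.1393
J = 0.1261 → climb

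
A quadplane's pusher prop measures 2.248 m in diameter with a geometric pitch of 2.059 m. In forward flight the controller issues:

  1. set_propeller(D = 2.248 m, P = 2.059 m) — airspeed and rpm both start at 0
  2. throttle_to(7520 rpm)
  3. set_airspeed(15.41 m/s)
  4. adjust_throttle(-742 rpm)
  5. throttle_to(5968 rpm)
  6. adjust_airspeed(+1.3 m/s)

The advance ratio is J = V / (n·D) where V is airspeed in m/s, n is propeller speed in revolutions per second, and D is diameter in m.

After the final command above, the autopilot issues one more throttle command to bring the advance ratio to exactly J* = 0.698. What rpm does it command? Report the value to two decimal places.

rpm = 638.96

set_propeller: D = 2.248 m, P = 2.059 m (p = P/D = 0.915925); state ← (V=0, rpm=0)
throttle_to(7520): rpm ← 7520
set_airspeed(15.41): V ← 15.41 m/s
adjust_throttle(-742): rpm ← 7520 -742 = 6778
throttle_to(5968): rpm ← 5968
adjust_airspeed(+1.3): V ← 15.41 +1.3 = 16.71 m/s
final state: V = 16.71 m/s, rpm = 5968 → n = rpm/60 = 99.466667 rev/s
target J* = 0.698; solve J* = V/(n·D) for n: n = V/(J*·D) = 16.71/(0.698 × 2.248) = 10.649390 rev/s
rpm = 60·n = 638.963383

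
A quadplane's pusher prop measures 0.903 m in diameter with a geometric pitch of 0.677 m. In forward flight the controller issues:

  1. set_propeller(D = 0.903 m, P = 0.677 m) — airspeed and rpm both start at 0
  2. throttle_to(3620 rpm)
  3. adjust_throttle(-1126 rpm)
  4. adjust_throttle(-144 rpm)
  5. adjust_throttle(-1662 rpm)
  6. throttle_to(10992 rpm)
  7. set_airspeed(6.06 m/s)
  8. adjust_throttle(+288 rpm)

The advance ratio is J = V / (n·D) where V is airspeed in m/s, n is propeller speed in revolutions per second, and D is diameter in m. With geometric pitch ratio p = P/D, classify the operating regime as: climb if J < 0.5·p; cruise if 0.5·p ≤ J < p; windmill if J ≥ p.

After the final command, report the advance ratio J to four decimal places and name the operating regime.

J = 0.0357, regime = climb

set_propeller: D = 0.903 m, P = 0.677 m (p = P/D = 0.749723); state ← (V=0, rpm=0)
throttle_to(3620): rpm ← 3620
adjust_throttle(-1126): rpm ← 3620 -1126 = 2494
adjust_throttle(-144): rpm ← 2494 -144 = 2350
adjust_throttle(-1662): rpm ← 2350 -1662 = 688
throttle_to(10992): rpm ← 10992
set_airspeed(6.06): V ← 6.06 m/s
adjust_throttle(+288): rpm ← 10992 +288 = 11280
final state: V = 6.06 m/s, rpm = 11280 → n = rpm/60 = 188.000000 rev/s
J = V / (n·D) = 6.06 / (188.000000 × 0.903) = 0.035697
regime bands: climb J<0.3749 | cruise [0.3749, 0.7497) | windmill J≥0.7497
J = 0.0357 → climb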